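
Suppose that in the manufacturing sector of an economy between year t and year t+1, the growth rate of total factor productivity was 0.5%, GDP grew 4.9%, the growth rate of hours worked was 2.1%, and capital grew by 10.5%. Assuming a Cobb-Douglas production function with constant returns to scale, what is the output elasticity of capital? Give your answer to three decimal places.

0.274

gY = gA + α·gK + (1−α)·gL, so gY − gA − gL = α(gK − gL).
4.9 − 0.5 − 2.1 = α × (10.5 − 2.1).
2.3 = 8.4 α, so α = 0.27381.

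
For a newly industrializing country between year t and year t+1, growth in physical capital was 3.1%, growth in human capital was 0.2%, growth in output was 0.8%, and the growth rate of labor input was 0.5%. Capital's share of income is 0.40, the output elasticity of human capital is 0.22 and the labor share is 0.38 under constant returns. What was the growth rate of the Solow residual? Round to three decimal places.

Labor's share = 1 − 0.4 − 0.22 = 0.38.
Physical capital: 0.4 × 3.1 = 1.24 pp.
Human capital: 0.22 × 0.2 = 0.044 pp.
Labor input: 0.38 × 0.5 = 0.19 pp.
TFP growth = 0.8 − 1.474 = -0.674%.

-0.674%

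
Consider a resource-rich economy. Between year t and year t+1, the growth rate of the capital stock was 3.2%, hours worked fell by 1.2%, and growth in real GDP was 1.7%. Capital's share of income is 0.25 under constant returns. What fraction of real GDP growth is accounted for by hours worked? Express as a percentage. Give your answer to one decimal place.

Labor's share = 1 − 0.25 = 0.75.
Hours worked contributed 0.75 × (-1.2) = -0.9 pp.
Share of growth = -0.9 / 1.7 × 100 = -52.941%.

-52.9%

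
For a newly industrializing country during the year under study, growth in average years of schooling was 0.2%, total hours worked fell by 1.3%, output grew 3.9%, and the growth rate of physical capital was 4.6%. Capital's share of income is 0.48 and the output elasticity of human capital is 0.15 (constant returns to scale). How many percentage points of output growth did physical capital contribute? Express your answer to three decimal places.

Contribution = share × growth = 0.48 × 4.6 = 2.208 pp.

2.208 percentage points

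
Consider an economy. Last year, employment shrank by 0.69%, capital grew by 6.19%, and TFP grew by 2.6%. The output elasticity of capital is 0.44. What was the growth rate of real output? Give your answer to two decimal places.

Real output grew 4.94%.

Labor's share = 1 − 0.44 = 0.56.
Capital: 0.44 × 6.19 = 2.7236 pp.
Employment: 0.56 × (-0.69) = -0.3864 pp.
Output growth = 2.6 + 2.3372 = 4.9372%.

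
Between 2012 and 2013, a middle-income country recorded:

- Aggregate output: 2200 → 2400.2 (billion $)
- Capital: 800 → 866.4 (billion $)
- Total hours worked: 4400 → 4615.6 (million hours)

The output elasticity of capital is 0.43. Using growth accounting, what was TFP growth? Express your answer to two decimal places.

Aggregate output growth = (2400.2 − 2200) / 2200 = 9.1%.
Capital growth = (866.4 − 800) / 800 = 8.3%.
Total hours worked growth = (4615.6 − 4400) / 4400 = 4.9%.
Labor's share = 1 − 0.43 = 0.57.
Capital: 0.43 × 8.3 = 3.569 pp.
Total hours worked: 0.57 × 4.9 = 2.793 pp.
TFP growth = 9.1 − 6.362 = 2.738%.

2.74%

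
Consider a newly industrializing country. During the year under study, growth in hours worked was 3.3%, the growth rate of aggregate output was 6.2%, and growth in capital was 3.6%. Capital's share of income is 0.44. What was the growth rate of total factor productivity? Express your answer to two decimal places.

Labor's share = 1 − 0.44 = 0.56.
Capital: 0.44 × 3.6 = 1.584 pp.
Hours worked: 0.56 × 3.3 = 1.848 pp.
TFP growth = 6.2 − 3.432 = 2.768%.

Total factor productivity grew 2.77%.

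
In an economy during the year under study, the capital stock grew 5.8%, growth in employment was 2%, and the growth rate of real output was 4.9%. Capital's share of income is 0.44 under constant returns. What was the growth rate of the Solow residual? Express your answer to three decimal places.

1.228%

Labor's share = 1 − 0.44 = 0.56.
The capital stock: 0.44 × 5.8 = 2.552 pp.
Employment: 0.56 × 2 = 1.12 pp.
TFP growth = 4.9 − 3.672 = 1.228%.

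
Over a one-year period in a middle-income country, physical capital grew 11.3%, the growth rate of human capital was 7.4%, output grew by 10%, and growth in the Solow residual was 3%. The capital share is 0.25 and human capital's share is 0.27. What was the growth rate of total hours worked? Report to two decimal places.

4.54%

Labor's share = 1 − 0.25 − 0.27 = 0.48.
gY = gA + 0.25×11.3 + 0.27×7.4 + 0.48×g.
0.48×g = 10 − 3 − 4.823 = 2.177.
g = 2.177 / 0.48 = 4.5354%.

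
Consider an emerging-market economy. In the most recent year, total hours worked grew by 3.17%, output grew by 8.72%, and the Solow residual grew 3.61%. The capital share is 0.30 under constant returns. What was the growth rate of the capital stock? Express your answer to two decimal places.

Labor's share = 1 − 0.3 = 0.7.
gY = gA + 0.7×3.17 + 0.3×g.
0.3×g = 8.72 − 3.61 − 2.219 = 2.891.
g = 2.891 / 0.3 = 9.6367%.

The capital stock grew 9.64%.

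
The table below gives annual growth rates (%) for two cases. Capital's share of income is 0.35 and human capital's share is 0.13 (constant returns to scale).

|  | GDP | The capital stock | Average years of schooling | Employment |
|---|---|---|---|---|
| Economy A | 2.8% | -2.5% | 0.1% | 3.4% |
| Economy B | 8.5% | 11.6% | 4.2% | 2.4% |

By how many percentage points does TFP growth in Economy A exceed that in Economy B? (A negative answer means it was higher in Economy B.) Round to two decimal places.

Labor's share = 1 − 0.35 − 0.13 = 0.52.
Economy A: TFP = 2.8 + 0.875 − 0.013 − 1.768 = 1.894%.
Economy B: TFP = 8.5 − 4.06 − 0.546 − 1.248 = 2.646%.
Difference = 1.894 − (2.646) = -0.752 pp.

-0.75 percentage points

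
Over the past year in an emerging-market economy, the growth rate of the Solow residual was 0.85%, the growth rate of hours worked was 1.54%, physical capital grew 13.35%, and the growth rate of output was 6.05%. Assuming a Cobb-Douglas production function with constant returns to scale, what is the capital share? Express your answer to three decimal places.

gY = gA + α·gK + (1−α)·gL, so gY − gA − gL = α(gK − gL).
6.05 − 0.85 − 1.54 = α × (13.35 − 1.54).
3.66 = 11.81 α, so α = 0.30991.

The capital share is 0.310.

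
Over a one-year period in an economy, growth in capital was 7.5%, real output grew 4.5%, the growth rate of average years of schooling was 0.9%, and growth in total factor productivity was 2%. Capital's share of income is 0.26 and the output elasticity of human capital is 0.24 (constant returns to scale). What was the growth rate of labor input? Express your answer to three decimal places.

Labor input grew 0.668%.

Labor's share = 1 − 0.26 − 0.24 = 0.5.
gY = gA + 0.26×7.5 + 0.24×0.9 + 0.5×g.
0.5×g = 4.5 − 2 − 2.166 = 0.334.
g = 0.334 / 0.5 = 0.668%.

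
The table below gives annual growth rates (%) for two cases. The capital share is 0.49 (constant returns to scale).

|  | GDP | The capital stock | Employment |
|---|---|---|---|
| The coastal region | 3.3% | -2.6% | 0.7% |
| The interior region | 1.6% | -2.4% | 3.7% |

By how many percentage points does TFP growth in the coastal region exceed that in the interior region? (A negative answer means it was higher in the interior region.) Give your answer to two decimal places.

Labor's share = 1 − 0.49 = 0.51.
The coastal region: TFP = 3.3 + 1.274 − 0.357 = 4.217%.
The interior region: TFP = 1.6 + 1.176 − 1.887 = 0.889%.
Difference = 4.217 − (0.889) = 3.328 pp.

3.33 percentage points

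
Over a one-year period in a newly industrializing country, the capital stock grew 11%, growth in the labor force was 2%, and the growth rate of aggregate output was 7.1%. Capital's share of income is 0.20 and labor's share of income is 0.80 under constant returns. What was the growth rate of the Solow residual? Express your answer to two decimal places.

Labor's share = 1 − 0.2 = 0.8.
The capital stock: 0.2 × 11 = 2.2 pp.
The labor force: 0.8 × 2 = 1.6 pp.
TFP growth = 7.1 − 3.8 = 3.3%.

3.30%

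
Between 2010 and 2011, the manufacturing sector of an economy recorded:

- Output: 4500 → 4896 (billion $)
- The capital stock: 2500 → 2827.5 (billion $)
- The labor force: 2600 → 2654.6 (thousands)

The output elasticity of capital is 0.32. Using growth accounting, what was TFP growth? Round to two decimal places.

Output growth = (4896 − 4500) / 4500 = 8.8%.
The capital stock growth = (2827.5 − 2500) / 2500 = 13.1%.
The labor force growth = (2654.6 − 2600) / 2600 = 2.1%.
Labor's share = 1 − 0.32 = 0.68.
The capital stock: 0.32 × 13.1 = 4.192 pp.
The labor force: 0.68 × 2.1 = 1.428 pp.
TFP growth = 8.8 − 5.62 = 3.18%.

TFP grew 3.18%.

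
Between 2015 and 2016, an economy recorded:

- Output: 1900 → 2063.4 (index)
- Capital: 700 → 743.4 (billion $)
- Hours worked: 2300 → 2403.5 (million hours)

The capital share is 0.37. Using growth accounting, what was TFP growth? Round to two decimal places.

3.47%

Output growth = (2063.4 − 1900) / 1900 = 8.6%.
Capital growth = (743.4 − 700) / 700 = 6.2%.
Hours worked growth = (2403.5 − 2300) / 2300 = 4.5%.
Labor's share = 1 − 0.37 = 0.63.
Capital: 0.37 × 6.2 = 2.294 pp.
Hours worked: 0.63 × 4.5 = 2.835 pp.
TFP growth = 8.6 − 5.129 = 3.471%.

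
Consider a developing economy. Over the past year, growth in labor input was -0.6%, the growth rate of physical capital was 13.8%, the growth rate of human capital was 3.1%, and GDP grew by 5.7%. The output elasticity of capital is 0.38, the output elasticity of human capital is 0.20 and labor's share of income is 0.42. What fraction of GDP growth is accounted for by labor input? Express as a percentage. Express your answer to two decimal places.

-4.42%

Labor's share = 1 − 0.38 − 0.2 = 0.42.
Labor input contributed 0.42 × (-0.6) = -0.252 pp.
Share of growth = -0.252 / 5.7 × 100 = -4.4211%.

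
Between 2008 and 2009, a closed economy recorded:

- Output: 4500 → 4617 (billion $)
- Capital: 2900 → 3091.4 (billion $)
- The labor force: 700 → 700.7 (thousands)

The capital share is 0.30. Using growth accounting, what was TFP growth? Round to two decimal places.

TFP growth was 0.55%.

Output growth = (4617 − 4500) / 4500 = 2.6%.
Capital growth = (3091.4 − 2900) / 2900 = 6.6%.
The labor force growth = (700.7 − 700) / 700 = 0.1%.
Labor's share = 1 − 0.3 = 0.7.
Capital: 0.3 × 6.6 = 1.98 pp.
The labor force: 0.7 × 0.1 = 0.07 pp.
TFP growth = 2.6 − 2.05 = 0.55%.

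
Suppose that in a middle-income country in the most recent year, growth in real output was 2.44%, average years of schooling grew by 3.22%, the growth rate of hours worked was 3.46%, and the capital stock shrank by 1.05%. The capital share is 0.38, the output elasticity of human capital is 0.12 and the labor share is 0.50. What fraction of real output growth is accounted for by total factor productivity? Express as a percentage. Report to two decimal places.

29.61%

Labor's share = 1 − 0.38 − 0.12 = 0.5.
The capital stock: 0.38 × (-1.05) = -0.399 pp.
Average years of schooling: 0.12 × 3.22 = 0.3864 pp.
Hours worked: 0.5 × 3.46 = 1.73 pp.
TFP growth = 2.44 − 1.7174 = 0.7226%.
TFP share of growth = 0.7226 / 2.44 × 100 = 29.6148%.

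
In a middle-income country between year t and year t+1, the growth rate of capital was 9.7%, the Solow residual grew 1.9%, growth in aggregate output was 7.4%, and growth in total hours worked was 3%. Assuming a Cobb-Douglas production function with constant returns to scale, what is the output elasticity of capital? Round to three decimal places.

The output elasticity of capital is 0.373.

gY = gA + α·gK + (1−α)·gL, so gY − gA − gL = α(gK − gL).
7.4 − 1.9 − 3 = α × (9.7 − 3).
2.5 = 6.7 α, so α = 0.37313.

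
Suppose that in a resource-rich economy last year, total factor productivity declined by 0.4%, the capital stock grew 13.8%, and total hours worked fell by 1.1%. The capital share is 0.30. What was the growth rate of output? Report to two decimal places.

2.97%

Labor's share = 1 − 0.3 = 0.7.
The capital stock: 0.3 × 13.8 = 4.14 pp.
Total hours worked: 0.7 × (-1.1) = -0.77 pp.
Output growth = -0.4 + 3.37 = 2.97%.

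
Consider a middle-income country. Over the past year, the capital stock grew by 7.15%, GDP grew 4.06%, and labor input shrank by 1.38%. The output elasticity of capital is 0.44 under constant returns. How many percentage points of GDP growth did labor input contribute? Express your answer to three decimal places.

Labor's share = 1 − 0.44 = 0.56.
Contribution = share × growth = 0.56 × (-1.38) = -0.7728 pp.

-0.773 percentage points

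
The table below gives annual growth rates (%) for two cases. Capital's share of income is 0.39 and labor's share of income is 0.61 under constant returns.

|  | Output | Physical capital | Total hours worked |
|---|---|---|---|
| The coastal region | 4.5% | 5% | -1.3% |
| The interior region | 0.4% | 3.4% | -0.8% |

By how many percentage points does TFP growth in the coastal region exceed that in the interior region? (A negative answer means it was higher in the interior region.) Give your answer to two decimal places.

3.78 percentage points

Labor's share = 1 − 0.39 = 0.61.
The coastal region: TFP = 4.5 − 1.95 + 0.793 = 3.343%.
The interior region: TFP = 0.4 − 1.326 + 0.488 = -0.438%.
Difference = 3.343 − (-0.438) = 3.781 pp.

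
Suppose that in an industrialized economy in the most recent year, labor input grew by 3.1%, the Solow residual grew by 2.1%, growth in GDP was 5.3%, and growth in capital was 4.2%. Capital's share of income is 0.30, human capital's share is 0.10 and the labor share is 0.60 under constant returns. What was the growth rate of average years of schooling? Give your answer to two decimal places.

Average years of schooling growth was 0.80%.

Labor's share = 1 − 0.3 − 0.1 = 0.6.
gY = gA + 0.3×4.2 + 0.6×3.1 + 0.1×g.
0.1×g = 5.3 − 2.1 − 3.12 = 0.08.
g = 0.08 / 0.1 = 0.8%.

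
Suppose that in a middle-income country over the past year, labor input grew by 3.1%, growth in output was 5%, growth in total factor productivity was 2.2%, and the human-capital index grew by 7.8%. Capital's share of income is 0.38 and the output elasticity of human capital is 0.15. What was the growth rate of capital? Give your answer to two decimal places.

Labor's share = 1 − 0.38 − 0.15 = 0.47.
gY = gA + 0.15×7.8 + 0.47×3.1 + 0.38×g.
0.38×g = 5 − 2.2 − 2.627 = 0.173.
g = 0.173 / 0.38 = 0.4553%.

Capital growth was 0.46%.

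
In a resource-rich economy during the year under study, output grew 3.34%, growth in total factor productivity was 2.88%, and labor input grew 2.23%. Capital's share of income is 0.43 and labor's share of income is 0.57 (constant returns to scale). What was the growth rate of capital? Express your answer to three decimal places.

-1.886%

Labor's share = 1 − 0.43 = 0.57.
gY = gA + 0.57×2.23 + 0.43×g.
0.43×g = 3.34 − 2.88 − 1.2711 = -0.8111.
g = -0.8111 / 0.43 = -1.88628%.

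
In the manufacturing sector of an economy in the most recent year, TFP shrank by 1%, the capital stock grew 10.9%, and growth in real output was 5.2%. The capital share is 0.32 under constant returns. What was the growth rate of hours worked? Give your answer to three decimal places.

Labor's share = 1 − 0.32 = 0.68.
gY = gA + 0.32×10.9 + 0.68×g.
0.68×g = 5.2 + 1 − 3.488 = 2.712.
g = 2.712 / 0.68 = 3.98824%.

Hours worked grew 3.988%.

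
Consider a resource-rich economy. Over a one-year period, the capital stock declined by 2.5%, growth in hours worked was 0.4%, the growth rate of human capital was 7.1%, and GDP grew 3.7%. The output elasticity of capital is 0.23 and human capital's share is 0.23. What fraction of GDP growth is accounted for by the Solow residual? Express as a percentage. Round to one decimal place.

Labor's share = 1 − 0.23 − 0.23 = 0.54.
The capital stock: 0.23 × (-2.5) = -0.575 pp.
Human capital: 0.23 × 7.1 = 1.633 pp.
Hours worked: 0.54 × 0.4 = 0.216 pp.
TFP growth = 3.7 − 1.274 = 2.426%.
TFP share of growth = 2.426 / 3.7 × 100 = 65.568%.

65.6%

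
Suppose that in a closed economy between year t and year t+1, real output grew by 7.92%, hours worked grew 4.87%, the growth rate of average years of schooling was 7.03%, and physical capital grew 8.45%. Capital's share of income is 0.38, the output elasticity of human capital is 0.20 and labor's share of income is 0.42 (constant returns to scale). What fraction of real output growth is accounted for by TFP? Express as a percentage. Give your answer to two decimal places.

TFP accounted for 15.88% of growth.

Labor's share = 1 − 0.38 − 0.2 = 0.42.
Physical capital: 0.38 × 8.45 = 3.211 pp.
Average years of schooling: 0.2 × 7.03 = 1.406 pp.
Hours worked: 0.42 × 4.87 = 2.0454 pp.
TFP growth = 7.92 − 6.6624 = 1.2576%.
TFP share of growth = 1.2576 / 7.92 × 100 = 15.8788%.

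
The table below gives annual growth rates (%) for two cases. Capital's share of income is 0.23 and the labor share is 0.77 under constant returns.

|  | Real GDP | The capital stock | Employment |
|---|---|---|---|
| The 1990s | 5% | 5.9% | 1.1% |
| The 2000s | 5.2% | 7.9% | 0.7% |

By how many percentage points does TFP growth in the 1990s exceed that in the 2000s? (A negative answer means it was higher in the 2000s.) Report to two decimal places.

-0.05 percentage points

Labor's share = 1 − 0.23 = 0.77.
The 1990s: TFP = 5 − 1.357 − 0.847 = 2.796%.
The 2000s: TFP = 5.2 − 1.817 − 0.539 = 2.844%.
Difference = 2.796 − (2.844) = -0.048 pp.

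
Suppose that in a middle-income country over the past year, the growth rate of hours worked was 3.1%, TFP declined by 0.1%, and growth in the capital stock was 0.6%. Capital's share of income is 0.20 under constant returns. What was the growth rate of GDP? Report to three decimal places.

GDP growth was 2.500%.

Labor's share = 1 − 0.2 = 0.8.
The capital stock: 0.2 × 0.6 = 0.12 pp.
Hours worked: 0.8 × 3.1 = 2.48 pp.
Output growth = -0.1 + 2.6 = 2.5%.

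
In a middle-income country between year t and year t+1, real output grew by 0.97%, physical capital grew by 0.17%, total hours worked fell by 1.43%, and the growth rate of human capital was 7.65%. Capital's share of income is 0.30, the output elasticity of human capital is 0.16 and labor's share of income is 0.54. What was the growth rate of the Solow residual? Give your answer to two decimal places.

Labor's share = 1 − 0.3 − 0.16 = 0.54.
Physical capital: 0.3 × 0.17 = 0.051 pp.
Human capital: 0.16 × 7.65 = 1.224 pp.
Total hours worked: 0.54 × (-1.43) = -0.7722 pp.
TFP growth = 0.97 − 0.5028 = 0.4672%.

0.47%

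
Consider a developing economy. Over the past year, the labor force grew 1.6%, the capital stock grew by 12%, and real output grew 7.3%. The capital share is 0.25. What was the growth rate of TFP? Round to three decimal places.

3.100%

Labor's share = 1 − 0.25 = 0.75.
The capital stock: 0.25 × 12 = 3 pp.
The labor force: 0.75 × 1.6 = 1.2 pp.
TFP growth = 7.3 − 4.2 = 3.1%.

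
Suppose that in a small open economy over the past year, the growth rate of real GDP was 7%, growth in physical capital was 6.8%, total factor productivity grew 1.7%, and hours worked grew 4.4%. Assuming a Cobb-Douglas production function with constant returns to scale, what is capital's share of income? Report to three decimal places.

0.375

gY = gA + α·gK + (1−α)·gL, so gY − gA − gL = α(gK − gL).
7 − 1.7 − 4.4 = α × (6.8 − 4.4).
0.9 = 2.4 α, so α = 0.375.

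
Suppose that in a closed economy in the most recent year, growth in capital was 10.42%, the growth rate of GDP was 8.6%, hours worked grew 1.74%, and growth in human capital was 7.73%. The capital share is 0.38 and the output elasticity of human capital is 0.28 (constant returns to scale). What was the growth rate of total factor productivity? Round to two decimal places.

Labor's share = 1 − 0.38 − 0.28 = 0.34.
Capital: 0.38 × 10.42 = 3.9596 pp.
Human capital: 0.28 × 7.73 = 2.1644 pp.
Hours worked: 0.34 × 1.74 = 0.5916 pp.
TFP growth = 8.6 − 6.7156 = 1.8844%.

1.88%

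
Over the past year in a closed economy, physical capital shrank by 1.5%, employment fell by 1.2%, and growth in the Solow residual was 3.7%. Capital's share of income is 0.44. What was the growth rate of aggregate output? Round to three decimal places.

Aggregate output grew 2.368%.

Labor's share = 1 − 0.44 = 0.56.
Physical capital: 0.44 × (-1.5) = -0.66 pp.
Employment: 0.56 × (-1.2) = -0.672 pp.
Output growth = 3.7 + (-1.332) = 2.368%.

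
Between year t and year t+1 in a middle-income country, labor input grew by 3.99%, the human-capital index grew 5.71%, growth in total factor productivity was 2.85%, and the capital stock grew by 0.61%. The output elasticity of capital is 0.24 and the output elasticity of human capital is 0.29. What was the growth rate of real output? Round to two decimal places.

6.53%

Labor's share = 1 − 0.24 − 0.29 = 0.47.
The capital stock: 0.24 × 0.61 = 0.1464 pp.
The human-capital index: 0.29 × 5.71 = 1.6559 pp.
Labor input: 0.47 × 3.99 = 1.8753 pp.
Output growth = 2.85 + 3.6776 = 6.5276%.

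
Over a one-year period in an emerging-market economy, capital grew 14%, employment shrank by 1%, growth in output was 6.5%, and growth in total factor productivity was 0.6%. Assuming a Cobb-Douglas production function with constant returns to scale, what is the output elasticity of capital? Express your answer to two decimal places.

gY = gA + α·gK + (1−α)·gL, so gY − gA − gL = α(gK − gL).
6.5 − 0.6 + 1 = α × (14 − (-1)).
6.9 = 15 α, so α = 0.46.

The output elasticity of capital is 0.46.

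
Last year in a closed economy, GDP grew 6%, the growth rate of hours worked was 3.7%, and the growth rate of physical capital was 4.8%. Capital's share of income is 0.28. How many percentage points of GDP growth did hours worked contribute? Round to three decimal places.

2.664 percentage points

Labor's share = 1 − 0.28 = 0.72.
Contribution = share × growth = 0.72 × 3.7 = 2.664 pp.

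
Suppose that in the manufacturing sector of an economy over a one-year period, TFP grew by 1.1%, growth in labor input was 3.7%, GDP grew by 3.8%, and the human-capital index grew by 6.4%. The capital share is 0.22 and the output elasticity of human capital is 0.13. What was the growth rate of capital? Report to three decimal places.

-2.441%

Labor's share = 1 − 0.22 − 0.13 = 0.65.
gY = gA + 0.13×6.4 + 0.65×3.7 + 0.22×g.
0.22×g = 3.8 − 1.1 − 3.237 = -0.537.
g = -0.537 / 0.22 = -2.44091%.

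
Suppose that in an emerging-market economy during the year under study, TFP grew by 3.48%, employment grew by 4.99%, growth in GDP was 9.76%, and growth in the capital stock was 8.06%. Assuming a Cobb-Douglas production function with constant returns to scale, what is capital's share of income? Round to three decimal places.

Capital's share of income is 0.420.

gY = gA + α·gK + (1−α)·gL, so gY − gA − gL = α(gK − gL).
9.76 − 3.48 − 4.99 = α × (8.06 − 4.99).
1.29 = 3.07 α, so α = 0.4202.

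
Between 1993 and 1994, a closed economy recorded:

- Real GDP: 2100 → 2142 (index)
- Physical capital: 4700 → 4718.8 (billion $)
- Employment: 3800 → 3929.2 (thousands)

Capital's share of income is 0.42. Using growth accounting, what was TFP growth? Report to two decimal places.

-0.14%

Real GDP growth = (2142 − 2100) / 2100 = 2%.
Physical capital growth = (4718.8 − 4700) / 4700 = 0.4%.
Employment growth = (3929.2 − 3800) / 3800 = 3.4%.
Labor's share = 1 − 0.42 = 0.58.
Physical capital: 0.42 × 0.4 = 0.168 pp.
Employment: 0.58 × 3.4 = 1.972 pp.
TFP growth = 2 − 2.14 = -0.14%.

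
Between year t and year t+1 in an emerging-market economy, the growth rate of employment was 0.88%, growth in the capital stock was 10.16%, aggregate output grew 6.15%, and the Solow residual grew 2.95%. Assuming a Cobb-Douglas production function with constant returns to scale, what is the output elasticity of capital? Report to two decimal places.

α = 0.25

gY = gA + α·gK + (1−α)·gL, so gY − gA − gL = α(gK − gL).
6.15 − 2.95 − 0.88 = α × (10.16 − 0.88).
2.32 = 9.28 α, so α = 0.25.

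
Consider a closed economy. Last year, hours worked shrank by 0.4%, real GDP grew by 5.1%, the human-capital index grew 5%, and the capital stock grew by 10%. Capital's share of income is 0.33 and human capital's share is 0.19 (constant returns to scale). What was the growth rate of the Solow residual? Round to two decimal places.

Labor's share = 1 − 0.33 − 0.19 = 0.48.
The capital stock: 0.33 × 10 = 3.3 pp.
The human-capital index: 0.19 × 5 = 0.95 pp.
Hours worked: 0.48 × (-0.4) = -0.192 pp.
TFP growth = 5.1 − 4.058 = 1.042%.

1.04%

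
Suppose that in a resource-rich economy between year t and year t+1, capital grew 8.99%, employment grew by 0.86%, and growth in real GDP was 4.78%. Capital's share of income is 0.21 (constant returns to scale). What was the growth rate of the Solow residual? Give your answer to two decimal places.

Labor's share = 1 − 0.21 = 0.79.
Capital: 0.21 × 8.99 = 1.8879 pp.
Employment: 0.79 × 0.86 = 0.6794 pp.
TFP growth = 4.78 − 2.5673 = 2.2127%.

2.21%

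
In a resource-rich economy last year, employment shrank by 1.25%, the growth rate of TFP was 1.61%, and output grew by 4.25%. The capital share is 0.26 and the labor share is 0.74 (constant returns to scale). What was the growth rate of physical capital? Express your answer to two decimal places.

Labor's share = 1 − 0.26 = 0.74.
gY = gA + 0.74×(-1.25) + 0.26×g.
0.26×g = 4.25 − 1.61 + 0.925 = 3.565.
g = 3.565 / 0.26 = 13.7115%.

13.71%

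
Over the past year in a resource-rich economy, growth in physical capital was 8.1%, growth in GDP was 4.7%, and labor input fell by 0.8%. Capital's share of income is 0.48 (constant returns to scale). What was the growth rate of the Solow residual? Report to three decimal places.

1.228%

Labor's share = 1 − 0.48 = 0.52.
Physical capital: 0.48 × 8.1 = 3.888 pp.
Labor input: 0.52 × (-0.8) = -0.416 pp.
TFP growth = 4.7 − 3.472 = 1.228%.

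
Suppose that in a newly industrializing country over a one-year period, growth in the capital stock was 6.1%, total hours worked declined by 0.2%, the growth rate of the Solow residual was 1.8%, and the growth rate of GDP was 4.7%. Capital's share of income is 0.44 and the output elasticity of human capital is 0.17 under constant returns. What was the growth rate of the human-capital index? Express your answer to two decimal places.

The human-capital index growth was 1.73%.

Labor's share = 1 − 0.44 − 0.17 = 0.39.
gY = gA + 0.44×6.1 + 0.39×(-0.2) + 0.17×g.
0.17×g = 4.7 − 1.8 − 2.606 = 0.294.
g = 0.294 / 0.17 = 1.7294%.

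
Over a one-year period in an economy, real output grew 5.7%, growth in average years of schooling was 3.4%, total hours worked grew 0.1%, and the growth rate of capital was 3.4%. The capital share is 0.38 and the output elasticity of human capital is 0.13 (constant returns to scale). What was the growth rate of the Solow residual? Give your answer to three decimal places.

The Solow residual grew 3.917%.

Labor's share = 1 − 0.38 − 0.13 = 0.49.
Capital: 0.38 × 3.4 = 1.292 pp.
Average years of schooling: 0.13 × 3.4 = 0.442 pp.
Total hours worked: 0.49 × 0.1 = 0.049 pp.
TFP growth = 5.7 − 1.783 = 3.917%.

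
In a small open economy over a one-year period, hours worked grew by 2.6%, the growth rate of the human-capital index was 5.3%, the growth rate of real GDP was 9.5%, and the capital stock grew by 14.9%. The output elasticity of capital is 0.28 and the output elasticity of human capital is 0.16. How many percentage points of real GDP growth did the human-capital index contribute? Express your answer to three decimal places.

Contribution = share × growth = 0.16 × 5.3 = 0.848 pp.

0.848 pp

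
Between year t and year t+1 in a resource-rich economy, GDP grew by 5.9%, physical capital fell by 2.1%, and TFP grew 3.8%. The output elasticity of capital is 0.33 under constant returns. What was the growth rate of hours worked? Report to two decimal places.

Labor's share = 1 − 0.33 = 0.67.
gY = gA + 0.33×(-2.1) + 0.67×g.
0.67×g = 5.9 − 3.8 + 0.693 = 2.793.
g = 2.793 / 0.67 = 4.1687%.

Hours worked grew 4.17%.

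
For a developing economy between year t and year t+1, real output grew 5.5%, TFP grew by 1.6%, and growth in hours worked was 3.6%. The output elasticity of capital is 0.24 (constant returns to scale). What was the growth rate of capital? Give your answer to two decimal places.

Labor's share = 1 − 0.24 = 0.76.
gY = gA + 0.76×3.6 + 0.24×g.
0.24×g = 5.5 − 1.6 − 2.736 = 1.164.
g = 1.164 / 0.24 = 4.85%.

4.85%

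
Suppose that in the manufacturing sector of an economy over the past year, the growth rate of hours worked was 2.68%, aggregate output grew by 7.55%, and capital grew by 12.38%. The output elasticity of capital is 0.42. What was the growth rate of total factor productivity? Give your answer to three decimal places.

Total factor productivity grew 0.796%.

Labor's share = 1 − 0.42 = 0.58.
Capital: 0.42 × 12.38 = 5.1996 pp.
Hours worked: 0.58 × 2.68 = 1.5544 pp.
TFP growth = 7.55 − 6.754 = 0.796%.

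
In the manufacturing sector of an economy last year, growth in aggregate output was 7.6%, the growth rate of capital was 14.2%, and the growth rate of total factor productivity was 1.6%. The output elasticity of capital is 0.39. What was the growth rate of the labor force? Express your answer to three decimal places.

Labor's share = 1 − 0.39 = 0.61.
gY = gA + 0.39×14.2 + 0.61×g.
0.61×g = 7.6 − 1.6 − 5.538 = 0.462.
g = 0.462 / 0.61 = 0.75738%.

The labor force growth was 0.757%.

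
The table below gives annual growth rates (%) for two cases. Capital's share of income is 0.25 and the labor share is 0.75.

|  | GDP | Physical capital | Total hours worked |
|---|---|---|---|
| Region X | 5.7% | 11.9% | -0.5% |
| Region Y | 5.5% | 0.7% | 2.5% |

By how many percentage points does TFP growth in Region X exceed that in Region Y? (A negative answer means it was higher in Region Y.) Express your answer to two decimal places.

-0.35 percentage points

Labor's share = 1 − 0.25 = 0.75.
Region X: TFP = 5.7 − 2.975 + 0.375 = 3.1%.
Region Y: TFP = 5.5 − 0.175 − 1.875 = 3.45%.
Difference = 3.1 − (3.45) = -0.35 pp.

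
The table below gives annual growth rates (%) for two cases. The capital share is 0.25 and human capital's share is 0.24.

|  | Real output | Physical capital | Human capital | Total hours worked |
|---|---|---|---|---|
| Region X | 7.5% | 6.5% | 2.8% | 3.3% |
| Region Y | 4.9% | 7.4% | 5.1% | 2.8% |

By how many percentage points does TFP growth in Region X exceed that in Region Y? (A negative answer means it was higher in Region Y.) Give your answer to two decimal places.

Labor's share = 1 − 0.25 − 0.24 = 0.51.
Region X: TFP = 7.5 − 1.625 − 0.672 − 1.683 = 3.52%.
Region Y: TFP = 4.9 − 1.85 − 1.224 − 1.428 = 0.398%.
Difference = 3.52 − (0.398) = 3.122 pp.

3.12 percentage points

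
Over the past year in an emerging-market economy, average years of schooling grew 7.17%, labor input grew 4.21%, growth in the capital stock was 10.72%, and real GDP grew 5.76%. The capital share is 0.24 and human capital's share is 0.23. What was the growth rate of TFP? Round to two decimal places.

-0.69%

Labor's share = 1 − 0.24 − 0.23 = 0.53.
The capital stock: 0.24 × 10.72 = 2.5728 pp.
Average years of schooling: 0.23 × 7.17 = 1.6491 pp.
Labor input: 0.53 × 4.21 = 2.2313 pp.
TFP growth = 5.76 − 6.4532 = -0.6932%.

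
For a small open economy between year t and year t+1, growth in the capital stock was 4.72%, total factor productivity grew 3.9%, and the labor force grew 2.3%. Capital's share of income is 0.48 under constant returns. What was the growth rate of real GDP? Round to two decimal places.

7.36%

Labor's share = 1 − 0.48 = 0.52.
The capital stock: 0.48 × 4.72 = 2.2656 pp.
The labor force: 0.52 × 2.3 = 1.196 pp.
Output growth = 3.9 + 3.4616 = 7.3616%.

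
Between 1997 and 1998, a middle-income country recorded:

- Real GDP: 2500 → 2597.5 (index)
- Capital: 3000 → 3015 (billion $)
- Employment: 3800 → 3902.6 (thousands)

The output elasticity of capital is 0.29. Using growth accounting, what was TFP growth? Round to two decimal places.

Real GDP growth = (2597.5 − 2500) / 2500 = 3.9%.
Capital growth = (3015 − 3000) / 3000 = 0.5%.
Employment growth = (3902.6 − 3800) / 3800 = 2.7%.
Labor's share = 1 − 0.29 = 0.71.
Capital: 0.29 × 0.5 = 0.145 pp.
Employment: 0.71 × 2.7 = 1.917 pp.
TFP growth = 3.9 − 2.062 = 1.838%.

1.84%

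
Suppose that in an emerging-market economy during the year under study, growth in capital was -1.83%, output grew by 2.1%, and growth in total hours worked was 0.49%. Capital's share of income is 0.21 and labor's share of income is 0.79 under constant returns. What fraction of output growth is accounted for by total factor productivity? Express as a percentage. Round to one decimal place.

Labor's share = 1 − 0.21 = 0.79.
Capital: 0.21 × (-1.83) = -0.3843 pp.
Total hours worked: 0.79 × 0.49 = 0.3871 pp.
TFP growth = 2.1 − 0.0028 = 2.0972%.
TFP share of growth = 2.0972 / 2.1 × 100 = 99.867%.

99.9%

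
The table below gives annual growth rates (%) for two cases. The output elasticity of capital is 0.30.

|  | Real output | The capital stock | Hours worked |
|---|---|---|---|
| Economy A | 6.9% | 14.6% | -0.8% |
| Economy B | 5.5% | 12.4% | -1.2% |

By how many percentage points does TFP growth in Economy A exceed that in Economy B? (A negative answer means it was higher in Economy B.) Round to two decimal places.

0.46 percentage points

Labor's share = 1 − 0.3 = 0.7.
Economy A: TFP = 6.9 − 4.38 + 0.56 = 3.08%.
Economy B: TFP = 5.5 − 3.72 + 0.84 = 2.62%.
Difference = 3.08 − (2.62) = 0.46 pp.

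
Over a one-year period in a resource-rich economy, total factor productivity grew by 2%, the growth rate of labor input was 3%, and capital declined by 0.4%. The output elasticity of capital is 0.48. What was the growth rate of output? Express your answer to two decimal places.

Output growth was 3.37%.

Labor's share = 1 − 0.48 = 0.52.
Capital: 0.48 × (-0.4) = -0.192 pp.
Labor input: 0.52 × 3 = 1.56 pp.
Output growth = 2 + 1.368 = 3.368%.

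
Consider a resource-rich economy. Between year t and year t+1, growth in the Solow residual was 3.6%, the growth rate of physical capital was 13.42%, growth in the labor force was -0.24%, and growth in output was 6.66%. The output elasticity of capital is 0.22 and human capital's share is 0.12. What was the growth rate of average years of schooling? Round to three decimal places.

2.217%

Labor's share = 1 − 0.22 − 0.12 = 0.66.
gY = gA + 0.22×13.42 + 0.66×(-0.24) + 0.12×g.
0.12×g = 6.66 − 3.6 − 2.794 = 0.266.
g = 0.266 / 0.12 = 2.21667%.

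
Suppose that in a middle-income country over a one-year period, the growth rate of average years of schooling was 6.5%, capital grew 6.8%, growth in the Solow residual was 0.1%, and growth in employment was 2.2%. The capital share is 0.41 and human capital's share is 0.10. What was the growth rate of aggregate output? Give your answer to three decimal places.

Labor's share = 1 − 0.41 − 0.1 = 0.49.
Capital: 0.41 × 6.8 = 2.788 pp.
Average years of schooling: 0.1 × 6.5 = 0.65 pp.
Employment: 0.49 × 2.2 = 1.078 pp.
Output growth = 0.1 + 4.516 = 4.616%.

4.616%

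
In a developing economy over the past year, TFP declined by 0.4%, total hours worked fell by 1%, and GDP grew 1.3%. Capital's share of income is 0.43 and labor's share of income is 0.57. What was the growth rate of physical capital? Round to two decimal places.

Physical capital growth was 5.28%.

Labor's share = 1 − 0.43 = 0.57.
gY = gA + 0.57×(-1) + 0.43×g.
0.43×g = 1.3 + 0.4 + 0.57 = 2.27.
g = 2.27 / 0.43 = 5.2791%.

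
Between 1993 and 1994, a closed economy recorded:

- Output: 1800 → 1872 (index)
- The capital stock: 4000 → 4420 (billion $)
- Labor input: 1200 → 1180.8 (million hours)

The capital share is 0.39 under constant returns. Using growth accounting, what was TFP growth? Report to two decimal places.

0.88%

Output growth = (1872 − 1800) / 1800 = 4%.
The capital stock growth = (4420 − 4000) / 4000 = 10.5%.
Labor input growth = (1180.8 − 1200) / 1200 = -1.6%.
Labor's share = 1 − 0.39 = 0.61.
The capital stock: 0.39 × 10.5 = 4.095 pp.
Labor input: 0.61 × (-1.6) = -0.976 pp.
TFP growth = 4 − 3.119 = 0.881%.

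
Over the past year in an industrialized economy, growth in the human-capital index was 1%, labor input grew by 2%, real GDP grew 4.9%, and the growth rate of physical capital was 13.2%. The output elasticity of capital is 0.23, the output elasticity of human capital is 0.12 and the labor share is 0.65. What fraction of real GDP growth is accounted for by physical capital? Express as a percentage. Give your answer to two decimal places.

Physical capital contributed 0.23 × 13.2 = 3.036 pp.
Share of growth = 3.036 / 4.9 × 100 = 61.9592%.

Physical capital accounted for 61.96% of growth.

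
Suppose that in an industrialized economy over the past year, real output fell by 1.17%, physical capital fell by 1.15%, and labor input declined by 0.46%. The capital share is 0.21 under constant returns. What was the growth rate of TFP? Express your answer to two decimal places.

Labor's share = 1 − 0.21 = 0.79.
Physical capital: 0.21 × (-1.15) = -0.2415 pp.
Labor input: 0.79 × (-0.46) = -0.3634 pp.
TFP growth = -1.17 + 0.6049 = -0.5651%.

-0.57%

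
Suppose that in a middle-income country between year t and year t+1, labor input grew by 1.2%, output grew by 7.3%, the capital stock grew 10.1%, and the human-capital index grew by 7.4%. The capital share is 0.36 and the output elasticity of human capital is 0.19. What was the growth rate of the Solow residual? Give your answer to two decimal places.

Labor's share = 1 − 0.36 − 0.19 = 0.45.
The capital stock: 0.36 × 10.1 = 3.636 pp.
The human-capital index: 0.19 × 7.4 = 1.406 pp.
Labor input: 0.45 × 1.2 = 0.54 pp.
TFP growth = 7.3 − 5.582 = 1.718%.

1.72%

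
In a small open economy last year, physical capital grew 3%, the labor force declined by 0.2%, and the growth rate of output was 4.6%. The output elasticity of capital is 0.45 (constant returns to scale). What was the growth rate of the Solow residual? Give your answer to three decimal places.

3.360%

Labor's share = 1 − 0.45 = 0.55.
Physical capital: 0.45 × 3 = 1.35 pp.
The labor force: 0.55 × (-0.2) = -0.11 pp.
TFP growth = 4.6 − 1.24 = 3.36%.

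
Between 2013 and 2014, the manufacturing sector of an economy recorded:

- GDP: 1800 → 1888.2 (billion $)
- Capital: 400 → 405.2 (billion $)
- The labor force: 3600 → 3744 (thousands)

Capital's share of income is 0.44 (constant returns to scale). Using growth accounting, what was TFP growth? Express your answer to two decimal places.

TFP grew 2.09%.

GDP growth = (1888.2 − 1800) / 1800 = 4.9%.
Capital growth = (405.2 − 400) / 400 = 1.3%.
The labor force growth = (3744 − 3600) / 3600 = 4%.
Labor's share = 1 − 0.44 = 0.56.
Capital: 0.44 × 1.3 = 0.572 pp.
The labor force: 0.56 × 4 = 2.24 pp.
TFP growth = 4.9 − 2.812 = 2.088%.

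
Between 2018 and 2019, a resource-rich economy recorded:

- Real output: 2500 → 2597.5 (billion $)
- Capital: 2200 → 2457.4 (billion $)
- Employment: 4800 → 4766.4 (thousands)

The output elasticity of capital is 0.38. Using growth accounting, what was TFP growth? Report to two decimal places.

-0.11%

Real output growth = (2597.5 − 2500) / 2500 = 3.9%.
Capital growth = (2457.4 − 2200) / 2200 = 11.7%.
Employment growth = (4766.4 − 4800) / 4800 = -0.7%.
Labor's share = 1 − 0.38 = 0.62.
Capital: 0.38 × 11.7 = 4.446 pp.
Employment: 0.62 × (-0.7) = -0.434 pp.
TFP growth = 3.9 − 4.012 = -0.112%.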